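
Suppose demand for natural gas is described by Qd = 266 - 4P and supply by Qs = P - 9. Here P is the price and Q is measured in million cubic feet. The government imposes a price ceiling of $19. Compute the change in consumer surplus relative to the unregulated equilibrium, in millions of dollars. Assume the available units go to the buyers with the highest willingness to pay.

Equilibrium: 266 - 4P = P - 9, so 275 = 5P and P* = 55, Q* = 46.
Because the ceiling (19) lies below the market-clearing price, it is binding.
At P = 19: Qd = 266 - 4·19 = 190 and Qs = 19 - 9 = 10.
Consumer surplus without the control is ½ · (66.5 - 55) · 46 = 264.5.
With the ceiling, 10 units are sold at 19 (assume they go to the highest-value buyers). The demand price at Q = 10 is 64, so CS = ½ · [(66.5 - 19) + (64 - 19)] · 10 = 462.5.
Change in consumer surplus = 462.5 - 264.5 = 198.

198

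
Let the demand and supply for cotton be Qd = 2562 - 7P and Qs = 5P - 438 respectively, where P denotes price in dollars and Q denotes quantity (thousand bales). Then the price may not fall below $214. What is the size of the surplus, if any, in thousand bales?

Setting quantity demanded equal to quantity supplied, 2562 - 7P = 5P - 438, gives P* = 250 and Q* = 812.
Since 214 is below P* = 250, the floor does not bind and the free-market outcome prevails.
Since the control does not bind, there is no surplus.

0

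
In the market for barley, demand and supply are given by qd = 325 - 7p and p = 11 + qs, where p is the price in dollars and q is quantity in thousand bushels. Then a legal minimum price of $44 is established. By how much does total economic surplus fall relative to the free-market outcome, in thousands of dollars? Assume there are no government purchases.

112

Rearranging supply gives qs = p - 11. Equilibrium: 325 - 7p = p - 11, so 336 = 8p and p* = 42, q* = 31.
The floor of 44 is above the equilibrium price 42, so it binds.
At p = 44: qd = 325 - 7·44 = 17 and qs = 44 - 11 = 33.
Quantity traded falls to 17. At q = 17 the demand price is (325 - 17)/7 = 44 and the supply price is 11 + 17 = 28.
Deadweight loss = ½ · (44 - 28) · (31 - 17) = ½ · 16 · 14 = 112.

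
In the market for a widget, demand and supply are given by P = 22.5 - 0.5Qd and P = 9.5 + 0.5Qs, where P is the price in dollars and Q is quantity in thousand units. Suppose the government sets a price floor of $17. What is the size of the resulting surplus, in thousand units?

Rearranging demand gives Qd = 45 - 2P; rearranging supply gives Qs = 2P - 19. In a free market, 45 - 2P = 2P - 19 gives the equilibrium P* = 16, Q* = 13.
Since 17 > 16, the floor is binding.
At P = 17: Qd = 45 - 2·17 = 11 and Qs = 2·17 - 19 = 15.
Surplus = Qs - Qd = 15 - 11 = 4.

4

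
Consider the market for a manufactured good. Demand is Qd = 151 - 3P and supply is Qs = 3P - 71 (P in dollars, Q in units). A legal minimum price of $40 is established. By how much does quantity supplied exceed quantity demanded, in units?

Setting quantity demanded equal to quantity supplied, 151 - 3P = 3P - 71, gives P* = 37 and Q* = 40.
Since 40 > 37, the floor is binding.
At P = 40: Qd = 151 - 3·40 = 31 and Qs = 3·40 - 71 = 49.
Surplus = Qs - Qd = 49 - 31 = 18.

18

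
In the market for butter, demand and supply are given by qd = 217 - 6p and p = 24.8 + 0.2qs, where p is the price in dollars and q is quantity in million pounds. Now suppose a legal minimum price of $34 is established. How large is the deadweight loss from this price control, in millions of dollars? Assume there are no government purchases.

Rearranging supply gives qs = 5p - 124. Without the control the market clears where 217 - 6p = 5p - 124, i.e. p* = 31 and q* = 31.
Because the floor (34) lies above the market-clearing price, it is binding.
At p = 34: qd = 217 - 6·34 = 13 and qs = 5·34 - 124 = 46.
Quantity traded falls to 13. At q = 13 the demand price is (217 - 13)/6 = 34 and the supply price is (124 + 13)/5 = 27.4.
Deadweight loss = ½ · (34 - 27.4) · (31 - 13) = ½ · 6.6 · 18 = 59.4.

59.4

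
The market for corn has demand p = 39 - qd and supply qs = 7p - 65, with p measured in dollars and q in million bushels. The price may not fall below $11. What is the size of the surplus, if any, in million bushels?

0

Rearranging demand gives qd = 39 - p. Setting quantity demanded equal to quantity supplied, 39 - p = 7p - 65, gives p* = 13 and q* = 26.
The floor of 11 is below the equilibrium price 13, so it is not binding; the market clears at p* = 13, q* = 26.
Since the control does not bind, there is no surplus.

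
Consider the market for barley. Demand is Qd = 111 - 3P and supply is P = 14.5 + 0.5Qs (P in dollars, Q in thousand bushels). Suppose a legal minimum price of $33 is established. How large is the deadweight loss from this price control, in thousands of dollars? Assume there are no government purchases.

93.75

Rearranging supply gives Qs = 2P - 29. Equilibrium: 111 - 3P = 2P - 29, so 140 = 5P and P* = 28, Q* = 27.
Since 33 > 28, the floor is binding.
At P = 33: Qd = 111 - 3·33 = 12 and Qs = 2·33 - 29 = 37.
Quantity traded falls to 12. At Q = 12 the demand price is (111 - 12)/3 = 33 and the supply price is (29 + 12)/2 = 20.5.
Deadweight loss = ½ · (33 - 20.5) · (27 - 12) = ½ · 12.5 · 15 = 93.75.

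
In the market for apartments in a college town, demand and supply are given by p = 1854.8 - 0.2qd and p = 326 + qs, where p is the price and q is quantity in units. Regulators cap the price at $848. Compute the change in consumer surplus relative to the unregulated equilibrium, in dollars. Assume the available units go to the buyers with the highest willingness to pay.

Rearranging demand gives qd = 9274 - 5p; rearranging supply gives qs = p - 326. Setting quantity demanded equal to quantity supplied, 9274 - 5p = p - 326, gives p* = 1600 and q* = 1274.
Because the ceiling (848) lies below the market-clearing price, it is binding.
At p = 848: qd = 9274 - 5·848 = 5034 and qs = 848 - 326 = 522.
Consumer surplus without the control is ½ · (1854.8 - 1600) · 1274 = 162307.6.
With the ceiling, 522 units are sold at 848 (assume they go to the highest-value buyers). The demand price at q = 522 is 1750.4, so CS = ½ · [(1854.8 - 848) + (1750.4 - 848)] · 522 = 498301.2.
Change in consumer surplus = 498301.2 - 162307.6 = 335993.6.

335993.6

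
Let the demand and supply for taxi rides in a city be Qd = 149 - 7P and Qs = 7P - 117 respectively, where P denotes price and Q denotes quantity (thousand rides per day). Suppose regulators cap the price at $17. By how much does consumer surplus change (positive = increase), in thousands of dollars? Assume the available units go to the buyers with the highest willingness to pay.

-10

In a free market, 149 - 7P = 7P - 117 gives the equilibrium P* = 19, Q* = 16.
The ceiling of 17 is below the equilibrium price 19, so it binds.
At P = 17: Qd = 149 - 7·17 = 30 and Qs = 7·17 - 117 = 2.
Consumer surplus without the control is ½ · (149/7 - 19) · 16 = 128/7.
With the ceiling, 2 units are sold at 17 (assume they go to the highest-value buyers). The demand price at Q = 2 is 21, so CS = ½ · [(149/7 - 17) + (21 - 17)] · 2 = 58/7.
Change in consumer surplus = 58/7 - 128/7 = -10.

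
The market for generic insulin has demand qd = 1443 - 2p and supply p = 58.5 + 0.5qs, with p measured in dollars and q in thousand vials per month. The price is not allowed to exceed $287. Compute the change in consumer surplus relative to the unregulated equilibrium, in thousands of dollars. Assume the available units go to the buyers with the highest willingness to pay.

Rearranging supply gives qs = 2p - 117. Setting quantity demanded equal to quantity supplied, 1443 - 2p = 2p - 117, gives p* = 390 and q* = 663.
Because the ceiling (287) lies below the market-clearing price, it is binding.
At p = 287: qd = 1443 - 2·287 = 869 and qs = 2·287 - 117 = 457.
Consumer surplus without the control is ½ · (721.5 - 390) · 663 = 109892.25.
With the ceiling, 457 units are sold at 287 (assume they go to the highest-value buyers). The demand price at q = 457 is 493, so CS = ½ · [(721.5 - 287) + (493 - 287)] · 457 = 146354.25.
Change in consumer surplus = 146354.25 - 109892.25 = 36462.

36462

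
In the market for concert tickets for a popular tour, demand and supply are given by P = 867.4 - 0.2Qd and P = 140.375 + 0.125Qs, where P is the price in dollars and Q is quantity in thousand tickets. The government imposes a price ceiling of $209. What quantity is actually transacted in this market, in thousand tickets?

549

Rearranging demand gives Qd = 4337 - 5P; rearranging supply gives Qs = 8P - 1123. Setting quantity demanded equal to quantity supplied, 4337 - 5P = 8P - 1123, gives P* = 420 and Q* = 2237.
The ceiling of 209 is below the equilibrium price 420, so it binds.
At P = 209: Qd = 4337 - 5·209 = 3292 and Qs = 8·209 - 1123 = 549.
The quantity actually transacted is the short side, supply: 549.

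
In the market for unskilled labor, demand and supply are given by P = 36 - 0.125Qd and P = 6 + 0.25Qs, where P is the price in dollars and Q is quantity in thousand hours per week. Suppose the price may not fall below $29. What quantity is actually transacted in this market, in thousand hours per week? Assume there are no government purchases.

Rearranging demand gives Qd = 288 - 8P; rearranging supply gives Qs = 4P - 24. Without the control the market clears where 288 - 8P = 4P - 24, i.e. P* = 26 and Q* = 80.
Since 29 > 26, the floor is binding.
At P = 29: Qd = 288 - 8·29 = 56 and Qs = 4·29 - 24 = 92.
The quantity actually transacted is the short side, demand: 56.

56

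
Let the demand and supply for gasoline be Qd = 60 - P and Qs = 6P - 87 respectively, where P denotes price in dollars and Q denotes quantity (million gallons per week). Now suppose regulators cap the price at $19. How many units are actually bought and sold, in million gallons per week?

27

In a free market, 60 - P = 6P - 87 gives the equilibrium P* = 21, Q* = 39.
Because the ceiling (19) lies below the market-clearing price, it is binding.
At P = 19: Qd = 60 - 19 = 41 and Qs = 6·19 - 87 = 27.
The quantity actually transacted is the short side, supply: 27.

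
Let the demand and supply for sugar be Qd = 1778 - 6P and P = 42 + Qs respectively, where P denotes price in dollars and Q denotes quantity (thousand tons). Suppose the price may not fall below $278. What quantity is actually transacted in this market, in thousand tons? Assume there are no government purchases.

110

Rearranging supply gives Qs = P - 42. In a free market, 1778 - 6P = P - 42 gives the equilibrium P* = 260, Q* = 218.
The floor of 278 is above the equilibrium price 260, so it binds.
At P = 278: Qd = 1778 - 6·278 = 110 and Qs = 278 - 42 = 236.
The quantity actually transacted is the short side, demand: 110.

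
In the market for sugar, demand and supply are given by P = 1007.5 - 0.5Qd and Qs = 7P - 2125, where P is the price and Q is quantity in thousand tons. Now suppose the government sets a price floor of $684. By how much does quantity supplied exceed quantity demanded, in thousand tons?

Rearranging demand gives Qd = 2015 - 2P. Without the control the market clears where 2015 - 2P = 7P - 2125, i.e. P* = 460 and Q* = 1095.
The floor of 684 is above the equilibrium price 460, so it binds.
At P = 684: Qd = 2015 - 2·684 = 647 and Qs = 7·684 - 2125 = 2663.
Surplus = Qs - Qd = 2663 - 647 = 2016.

2016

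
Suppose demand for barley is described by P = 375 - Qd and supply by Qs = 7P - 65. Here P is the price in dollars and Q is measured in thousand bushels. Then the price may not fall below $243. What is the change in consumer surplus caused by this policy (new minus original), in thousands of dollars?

Rearranging demand gives Qd = 375 - P. Equilibrium: 375 - P = 7P - 65, so 440 = 8P and P* = 55, Q* = 320.
Because the floor (243) lies above the market-clearing price, it is binding.
At P = 243: Qd = 375 - 243 = 132 and Qs = 7·243 - 65 = 1636.
Consumer surplus without the control is ½ · (375 - 55) · 320 = 51200.
With the floor, consumers buy 132 units at 243, so CS = ½ · (375 - 243) · 132 = 8712.
Change in consumer surplus = 8712 - 51200 = -42488.

-42488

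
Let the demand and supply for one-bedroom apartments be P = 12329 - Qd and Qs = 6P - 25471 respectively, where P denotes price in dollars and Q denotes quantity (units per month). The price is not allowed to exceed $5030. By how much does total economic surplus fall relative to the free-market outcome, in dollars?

Rearranging demand gives Qd = 12329 - P. Setting quantity demanded equal to quantity supplied, 12329 - P = 6P - 25471, gives P* = 5400 and Q* = 6929.
Because the ceiling (5030) lies below the market-clearing price, it is binding.
At P = 5030: Qd = 12329 - 5030 = 7299 and Qs = 6·5030 - 25471 = 4709.
Quantity traded falls to 4709. At Q = 4709 the demand price is 12329 - 4709 = 7620 and the supply price is (25471 + 4709)/6 = 5030.
Deadweight loss = ½ · (7620 - 5030) · (6929 - 4709) = ½ · 2590 · 2220 = 2874900.

2874900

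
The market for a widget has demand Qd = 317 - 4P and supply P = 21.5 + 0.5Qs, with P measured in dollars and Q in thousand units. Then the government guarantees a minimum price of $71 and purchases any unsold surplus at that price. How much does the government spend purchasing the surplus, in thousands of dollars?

Rearranging supply gives Qs = 2P - 43. In a free market, 317 - 4P = 2P - 43 gives the equilibrium P* = 60, Q* = 77.
The floor of 71 is above the equilibrium price 60, so it binds.
At P = 71: Qd = 317 - 4·71 = 33 and Qs = 2·71 - 43 = 99.
Surplus = Qs - Qd = 66.
Government expenditure = surplus × support price = 66 × 71 = 4686.

4686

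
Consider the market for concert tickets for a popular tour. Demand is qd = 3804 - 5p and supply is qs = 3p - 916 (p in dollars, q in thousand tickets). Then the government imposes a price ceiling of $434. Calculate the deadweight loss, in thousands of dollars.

Equilibrium: 3804 - 5p = 3p - 916, so 4720 = 8p and p* = 590, q* = 854.
The ceiling of 434 is below the equilibrium price 590, so it binds.
At p = 434: qd = 3804 - 5·434 = 1634 and qs = 3·434 - 916 = 386.
Quantity traded falls to 386. At q = 386 the demand price is (3804 - 386)/5 = 683.6 and the supply price is (916 + 386)/3 = 434.
Deadweight loss = ½ · (683.6 - 434) · (854 - 386) = ½ · 249.6 · 468 = 58406.4.

58406.4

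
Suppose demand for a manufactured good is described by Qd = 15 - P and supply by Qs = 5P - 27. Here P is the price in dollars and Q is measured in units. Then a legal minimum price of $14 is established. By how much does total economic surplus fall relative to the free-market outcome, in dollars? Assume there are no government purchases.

Without the control the market clears where 15 - P = 5P - 27, i.e. P* = 7 and Q* = 8.
The floor of 14 is above the equilibrium price 7, so it binds.
At P = 14: Qd = 15 - 14 = 1 and Qs = 5·14 - 27 = 43.
Quantity traded falls to 1. At Q = 1 the demand price is 15 - 1 = 14 and the supply price is (27 + 1)/5 = 5.6.
Deadweight loss = ½ · (14 - 5.6) · (8 - 1) = ½ · 8.4 · 7 = 29.4.

29.4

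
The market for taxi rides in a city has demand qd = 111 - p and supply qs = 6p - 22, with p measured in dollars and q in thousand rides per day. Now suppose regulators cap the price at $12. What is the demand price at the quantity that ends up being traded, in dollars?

In a free market, 111 - p = 6p - 22 gives the equilibrium p* = 19, q* = 92.
The ceiling of 12 is below the equilibrium price 19, so it binds.
At p = 12: qd = 111 - 12 = 99 and qs = 6·12 - 22 = 50.
Only 50 units reach the market. On the demand curve, the marginal buyer's willingness to pay at q = 50 is (111 - 50) = 61.

61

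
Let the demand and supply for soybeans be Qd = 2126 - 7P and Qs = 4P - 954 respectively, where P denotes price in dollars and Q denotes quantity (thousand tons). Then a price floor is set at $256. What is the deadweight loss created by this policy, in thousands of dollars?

Setting quantity demanded equal to quantity supplied, 2126 - 7P = 4P - 954, gives P* = 280 and Q* = 166.
The floor of 256 is below the equilibrium price 280, so it is not binding; the market clears at P* = 280, Q* = 166.
Since the control does not bind, no trades are prevented and deadweight loss is zero.

0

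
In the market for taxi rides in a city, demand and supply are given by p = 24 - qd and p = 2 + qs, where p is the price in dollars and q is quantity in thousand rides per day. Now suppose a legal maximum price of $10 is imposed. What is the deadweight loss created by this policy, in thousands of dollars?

9

Rearranging demand gives qd = 24 - p; rearranging supply gives qs = p - 2. Without the control the market clears where 24 - p = p - 2, i.e. p* = 13 and q* = 11.
Since 10 < 13, the ceiling is binding.
At p = 10: qd = 24 - 10 = 14 and qs = 10 - 2 = 8.
Quantity traded falls to 8. At q = 8 the demand price is 24 - 8 = 16 and the supply price is 2 + 8 = 10.
Deadweight loss = ½ · (16 - 10) · (11 - 8) = ½ · 6 · 3 = 9.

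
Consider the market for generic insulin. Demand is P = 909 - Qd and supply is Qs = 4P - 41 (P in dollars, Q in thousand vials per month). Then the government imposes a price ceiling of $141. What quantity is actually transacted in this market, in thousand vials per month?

523

Rearranging demand gives Qd = 909 - P. Equilibrium: 909 - P = 4P - 41, so 950 = 5P and P* = 190, Q* = 719.
The ceiling of 141 is below the equilibrium price 190, so it binds.
At P = 141: Qd = 909 - 141 = 768 and Qs = 4·141 - 41 = 523.
The quantity actually transacted is the short side, supply: 523.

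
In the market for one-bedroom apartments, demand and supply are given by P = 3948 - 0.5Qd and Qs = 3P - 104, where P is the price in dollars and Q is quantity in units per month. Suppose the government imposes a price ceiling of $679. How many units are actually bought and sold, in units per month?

1933

Rearranging demand gives Qd = 7896 - 2P. Setting quantity demanded equal to quantity supplied, 7896 - 2P = 3P - 104, gives P* = 1600 and Q* = 4696.
Since 679 < 1600, the ceiling is binding.
At P = 679: Qd = 7896 - 2·679 = 6538 and Qs = 3·679 - 104 = 1933.
The quantity actually transacted is the short side, supply: 1933.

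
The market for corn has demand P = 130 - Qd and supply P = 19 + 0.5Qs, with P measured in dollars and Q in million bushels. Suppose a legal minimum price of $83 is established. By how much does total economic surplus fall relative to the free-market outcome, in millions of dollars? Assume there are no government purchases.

546.75

Rearranging demand gives Qd = 130 - P; rearranging supply gives Qs = 2P - 38. Without the control the market clears where 130 - P = 2P - 38, i.e. P* = 56 and Q* = 74.
Since 83 > 56, the floor is binding.
At P = 83: Qd = 130 - 83 = 47 and Qs = 2·83 - 38 = 128.
Quantity traded falls to 47. At Q = 47 the demand price is 130 - 47 = 83 and the supply price is (38 + 47)/2 = 42.5.
Deadweight loss = ½ · (83 - 42.5) · (74 - 47) = ½ · 40.5 · 27 = 546.75.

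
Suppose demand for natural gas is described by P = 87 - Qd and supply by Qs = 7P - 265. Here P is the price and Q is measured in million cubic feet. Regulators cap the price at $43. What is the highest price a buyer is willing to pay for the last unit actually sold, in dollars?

Rearranging demand gives Qd = 87 - P. Equilibrium: 87 - P = 7P - 265, so 352 = 8P and P* = 44, Q* = 43.
Because the ceiling (43) lies below the market-clearing price, it is binding.
At P = 43: Qd = 87 - 43 = 44 and Qs = 7·43 - 265 = 36.
Only 36 units reach the market. On the demand curve, the marginal buyer's willingness to pay at Q = 36 is (87 - 36) = 51.

51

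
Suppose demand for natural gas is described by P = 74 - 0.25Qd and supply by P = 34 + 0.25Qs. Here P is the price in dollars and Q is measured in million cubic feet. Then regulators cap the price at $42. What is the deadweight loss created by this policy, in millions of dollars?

576

Rearranging demand gives Qd = 296 - 4P; rearranging supply gives Qs = 4P - 136. In a free market, 296 - 4P = 4P - 136 gives the equilibrium P* = 54, Q* = 80.
The ceiling of 42 is below the equilibrium price 54, so it binds.
At P = 42: Qd = 296 - 4·42 = 128 and Qs = 4·42 - 136 = 32.
Quantity traded falls to 32. At Q = 32 the demand price is (296 - 32)/4 = 66 and the supply price is (136 + 32)/4 = 42.
Deadweight loss = ½ · (66 - 42) · (80 - 32) = ½ · 24 · 48 = 576.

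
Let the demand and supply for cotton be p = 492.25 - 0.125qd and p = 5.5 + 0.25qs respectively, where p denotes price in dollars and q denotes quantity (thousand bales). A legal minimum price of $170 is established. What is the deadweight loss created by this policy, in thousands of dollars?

0

Rearranging demand gives qd = 3938 - 8p; rearranging supply gives qs = 4p - 22. In a free market, 3938 - 8p = 4p - 22 gives the equilibrium p* = 330, q* = 1298.
The floor of 170 is below the equilibrium price 330, so it is not binding; the market clears at p* = 330, q* = 1298.
Since the control does not bind, no trades are prevented and deadweight loss is zero.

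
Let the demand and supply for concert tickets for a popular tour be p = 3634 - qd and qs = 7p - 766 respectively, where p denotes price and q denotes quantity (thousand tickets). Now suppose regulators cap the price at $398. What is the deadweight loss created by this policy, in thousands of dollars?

Rearranging demand gives qd = 3634 - p. Equilibrium: 3634 - p = 7p - 766, so 4400 = 8p and p* = 550, q* = 3084.
Because the ceiling (398) lies below the market-clearing price, it is binding.
At p = 398: qd = 3634 - 398 = 3236 and qs = 7·398 - 766 = 2020.
Quantity traded falls to 2020. At q = 2020 the demand price is 3634 - 2020 = 1614 and the supply price is (766 + 2020)/7 = 398.
Deadweight loss = ½ · (1614 - 398) · (3084 - 2020) = ½ · 1216 · 1064 = 646912.

646912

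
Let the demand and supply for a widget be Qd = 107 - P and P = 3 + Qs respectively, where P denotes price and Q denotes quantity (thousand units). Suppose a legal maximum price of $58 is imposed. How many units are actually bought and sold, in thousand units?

52

Rearranging supply gives Qs = P - 3. Without the control the market clears where 107 - P = P - 3, i.e. P* = 55 and Q* = 52.
Since 58 is above P* = 55, the ceiling does not bind and the free-market outcome prevails.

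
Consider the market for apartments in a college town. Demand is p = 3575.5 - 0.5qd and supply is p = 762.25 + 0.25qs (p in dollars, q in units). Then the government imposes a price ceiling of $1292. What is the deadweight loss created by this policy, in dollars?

Rearranging demand gives qd = 7151 - 2p; rearranging supply gives qs = 4p - 3049. Setting quantity demanded equal to quantity supplied, 7151 - 2p = 4p - 3049, gives p* = 1700 and q* = 3751.
Since 1292 < 1700, the ceiling is binding.
At p = 1292: qd = 7151 - 2·1292 = 4567 and qs = 4·1292 - 3049 = 2119.
Quantity traded falls to 2119. At q = 2119 the demand price is (7151 - 2119)/2 = 2516 and the supply price is (3049 + 2119)/4 = 1292.
Deadweight loss = ½ · (2516 - 1292) · (3751 - 2119) = ½ · 1224 · 1632 = 998784.

998784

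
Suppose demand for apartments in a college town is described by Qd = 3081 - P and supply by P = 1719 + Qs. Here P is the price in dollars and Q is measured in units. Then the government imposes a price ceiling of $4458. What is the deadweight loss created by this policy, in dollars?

0

Rearranging supply gives Qs = P - 1719. Without the control the market clears where 3081 - P = P - 1719, i.e. P* = 2400 and Q* = 681.
The ceiling of 4458 is above the equilibrium price 2400, so it is not binding; the market clears at P* = 2400, Q* = 681.
Since the control does not bind, no trades are prevented and deadweight loss is zero.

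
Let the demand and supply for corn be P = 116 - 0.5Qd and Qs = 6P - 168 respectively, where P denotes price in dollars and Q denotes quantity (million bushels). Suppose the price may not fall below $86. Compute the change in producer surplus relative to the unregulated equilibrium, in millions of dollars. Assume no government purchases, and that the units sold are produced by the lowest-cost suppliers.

Rearranging demand gives Qd = 232 - 2P. Setting quantity demanded equal to quantity supplied, 232 - 2P = 6P - 168, gives P* = 50 and Q* = 132.
Since 86 > 50, the floor is binding.
At P = 86: Qd = 232 - 2·86 = 60 and Qs = 6·86 - 168 = 348.
Producer surplus without the control is ½ · (50 - 28) · 132 = 1452.
With the floor, 60 units are sold at 86. The supply price at Q = 60 is 38, so PS = ½ · [(86 - 28) + (86 - 38)] · 60 = 3180.
Change in producer surplus = 3180 - 1452 = 1728.

1728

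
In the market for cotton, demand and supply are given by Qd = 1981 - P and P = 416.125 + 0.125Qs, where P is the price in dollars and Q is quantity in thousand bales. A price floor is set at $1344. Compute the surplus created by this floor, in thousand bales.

Rearranging supply gives Qs = 8P - 3329. Without the control the market clears where 1981 - P = 8P - 3329, i.e. P* = 590 and Q* = 1391.
Because the floor (1344) lies above the market-clearing price, it is binding.
At P = 1344: Qd = 1981 - 1344 = 637 and Qs = 8·1344 - 3329 = 7423.
Surplus = Qs - Qd = 7423 - 637 = 6786.

6786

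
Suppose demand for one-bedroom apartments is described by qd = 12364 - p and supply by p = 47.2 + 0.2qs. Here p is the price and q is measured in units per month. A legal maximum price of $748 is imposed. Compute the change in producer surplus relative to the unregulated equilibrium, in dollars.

Rearranging supply gives qs = 5p - 236. Without the control the market clears where 12364 - p = 5p - 236, i.e. p* = 2100 and q* = 10264.
The ceiling of 748 is below the equilibrium price 2100, so it binds.
At p = 748: qd = 12364 - 748 = 11616 and qs = 5·748 - 236 = 3504.
Producer surplus without the control is ½ · (2100 - 47.2) · 10264 = 10534969.6.
With the ceiling, producers sell 3504 units at 748, so PS = ½ · (748 - 47.2) · 3504 = 1227801.6.
Change in producer surplus = 1227801.6 - 10534969.6 = -9307168.

-9307168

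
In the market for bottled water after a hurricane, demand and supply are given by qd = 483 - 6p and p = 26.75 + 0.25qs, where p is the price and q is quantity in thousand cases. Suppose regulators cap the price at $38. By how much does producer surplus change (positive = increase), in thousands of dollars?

Rearranging supply gives qs = 4p - 107. Equilibrium: 483 - 6p = 4p - 107, so 590 = 10p and p* = 59, q* = 129.
The ceiling of 38 is below the equilibrium price 59, so it binds.
At p = 38: qd = 483 - 6·38 = 255 and qs = 4·38 - 107 = 45.
Producer surplus without the control is ½ · (59 - 26.75) · 129 = 2080.125.
With the ceiling, producers sell 45 units at 38, so PS = ½ · (38 - 26.75) · 45 = 253.125.
Change in producer surplus = 253.125 - 2080.125 = -1827.

-1827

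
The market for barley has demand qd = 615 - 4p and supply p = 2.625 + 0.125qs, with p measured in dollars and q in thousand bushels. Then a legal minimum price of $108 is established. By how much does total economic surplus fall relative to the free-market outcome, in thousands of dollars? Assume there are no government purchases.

9075

Rearranging supply gives qs = 8p - 21. Without the control the market clears where 615 - 4p = 8p - 21, i.e. p* = 53 and q* = 403.
Since 108 > 53, the floor is binding.
At p = 108: qd = 615 - 4·108 = 183 and qs = 8·108 - 21 = 843.
Quantity traded falls to 183. At q = 183 the demand price is (615 - 183)/4 = 108 and the supply price is (21 + 183)/8 = 25.5.
Deadweight loss = ½ · (108 - 25.5) · (403 - 183) = ½ · 82.5 · 220 = 9075.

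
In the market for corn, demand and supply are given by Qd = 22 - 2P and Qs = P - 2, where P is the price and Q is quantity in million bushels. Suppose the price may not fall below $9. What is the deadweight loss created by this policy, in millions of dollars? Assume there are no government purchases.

Setting quantity demanded equal to quantity supplied, 22 - 2P = P - 2, gives P* = 8 and Q* = 6.
Since 9 > 8, the floor is binding.
At P = 9: Qd = 22 - 2·9 = 4 and Qs = 9 - 2 = 7.
Quantity traded falls to 4. At Q = 4 the demand price is (22 - 4)/2 = 9 and the supply price is 2 + 4 = 6.
Deadweight loss = ½ · (9 - 6) · (6 - 4) = ½ · 3 · 2 = 3.

3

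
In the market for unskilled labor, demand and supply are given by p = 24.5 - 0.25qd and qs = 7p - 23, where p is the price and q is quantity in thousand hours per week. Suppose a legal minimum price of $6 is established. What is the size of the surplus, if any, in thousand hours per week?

Rearranging demand gives qd = 98 - 4p. In a free market, 98 - 4p = 7p - 23 gives the equilibrium p* = 11, q* = 54.
The floor of 6 is below the equilibrium price 11, so it is not binding; the market clears at p* = 11, q* = 54.
Since the control does not bind, there is no surplus.

0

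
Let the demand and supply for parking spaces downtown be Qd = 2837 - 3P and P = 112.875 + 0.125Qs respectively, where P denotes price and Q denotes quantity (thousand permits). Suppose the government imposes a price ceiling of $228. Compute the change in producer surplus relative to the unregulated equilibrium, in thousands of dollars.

-153328

Rearranging supply gives Qs = 8P - 903. Setting quantity demanded equal to quantity supplied, 2837 - 3P = 8P - 903, gives P* = 340 and Q* = 1817.
Since 228 < 340, the ceiling is binding.
At P = 228: Qd = 2837 - 3·228 = 2153 and Qs = 8·228 - 903 = 921.
Producer surplus without the control is ½ · (340 - 112.875) · 1817 = 206343.0625.
With the ceiling, producers sell 921 units at 228, so PS = ½ · (228 - 112.875) · 921 = 53015.0625.
Change in producer surplus = 53015.0625 - 206343.0625 = -153328.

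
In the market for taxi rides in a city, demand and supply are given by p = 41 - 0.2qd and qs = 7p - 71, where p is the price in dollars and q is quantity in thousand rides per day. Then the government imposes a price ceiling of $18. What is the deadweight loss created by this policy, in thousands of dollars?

Rearranging demand gives qd = 205 - 5p. Setting quantity demanded equal to quantity supplied, 205 - 5p = 7p - 71, gives p* = 23 and q* = 90.
Because the ceiling (18) lies below the market-clearing price, it is binding.
At p = 18: qd = 205 - 5·18 = 115 and qs = 7·18 - 71 = 55.
Quantity traded falls to 55. At q = 55 the demand price is (205 - 55)/5 = 30 and the supply price is (71 + 55)/7 = 18.
Deadweight loss = ½ · (30 - 18) · (90 - 55) = ½ · 12 · 35 = 210.

210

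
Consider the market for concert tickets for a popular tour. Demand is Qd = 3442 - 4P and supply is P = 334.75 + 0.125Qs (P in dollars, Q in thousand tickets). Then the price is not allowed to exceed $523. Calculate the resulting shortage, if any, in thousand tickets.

Rearranging supply gives Qs = 8P - 2678. Without the control the market clears where 3442 - 4P = 8P - 2678, i.e. P* = 510 and Q* = 1402.
The ceiling of 523 is above the equilibrium price 510, so it is not binding; the market clears at P* = 510, Q* = 1402.
Since the control does not bind, there is no shortage.

0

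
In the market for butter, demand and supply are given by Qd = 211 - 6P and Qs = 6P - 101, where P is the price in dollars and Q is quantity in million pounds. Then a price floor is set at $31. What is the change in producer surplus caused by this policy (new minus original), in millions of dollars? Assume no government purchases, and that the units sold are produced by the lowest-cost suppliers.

Setting quantity demanded equal to quantity supplied, 211 - 6P = 6P - 101, gives P* = 26 and Q* = 55.
The floor of 31 is above the equilibrium price 26, so it binds.
At P = 31: Qd = 211 - 6·31 = 25 and Qs = 6·31 - 101 = 85.
Producer surplus without the control is ½ · (26 - 101/6) · 55 = 3025/12.
With the floor, 25 units are sold at 31. The supply price at Q = 25 is 21, so PS = ½ · [(31 - 101/6) + (31 - 21)] · 25 = 3625/12.
Change in producer surplus = 3625/12 - 3025/12 = 50.

50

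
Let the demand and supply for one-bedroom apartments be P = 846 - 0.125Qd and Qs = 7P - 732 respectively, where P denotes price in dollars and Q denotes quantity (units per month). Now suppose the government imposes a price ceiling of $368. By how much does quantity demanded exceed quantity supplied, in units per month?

1980

Rearranging demand gives Qd = 6768 - 8P. In a free market, 6768 - 8P = 7P - 732 gives the equilibrium P* = 500, Q* = 2768.
Because the ceiling (368) lies below the market-clearing price, it is binding.
At P = 368: Qd = 6768 - 8·368 = 3824 and Qs = 7·368 - 732 = 1844.
Shortage = Qd - Qs = 3824 - 1844 = 1980.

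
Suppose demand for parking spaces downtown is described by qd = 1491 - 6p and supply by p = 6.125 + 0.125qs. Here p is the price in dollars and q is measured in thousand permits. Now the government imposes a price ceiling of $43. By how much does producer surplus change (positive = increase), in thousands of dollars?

Rearranging supply gives qs = 8p - 49. Setting quantity demanded equal to quantity supplied, 1491 - 6p = 8p - 49, gives p* = 110 and q* = 831.
Since 43 < 110, the ceiling is binding.
At p = 43: qd = 1491 - 6·43 = 1233 and qs = 8·43 - 49 = 295.
Producer surplus without the control is ½ · (110 - 6.125) · 831 = 43160.0625.
With the ceiling, producers sell 295 units at 43, so PS = ½ · (43 - 6.125) · 295 = 5439.0625.
Change in producer surplus = 5439.0625 - 43160.0625 = -37721.

-37721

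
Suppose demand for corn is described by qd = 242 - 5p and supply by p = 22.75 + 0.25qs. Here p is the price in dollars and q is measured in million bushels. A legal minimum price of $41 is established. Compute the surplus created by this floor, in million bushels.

36

Rearranging supply gives qs = 4p - 91. Setting quantity demanded equal to quantity supplied, 242 - 5p = 4p - 91, gives p* = 37 and q* = 57.
Because the floor (41) lies above the market-clearing price, it is binding.
At p = 41: qd = 242 - 5·41 = 37 and qs = 4·41 - 91 = 73.
Surplus = qs - qd = 73 - 37 = 36.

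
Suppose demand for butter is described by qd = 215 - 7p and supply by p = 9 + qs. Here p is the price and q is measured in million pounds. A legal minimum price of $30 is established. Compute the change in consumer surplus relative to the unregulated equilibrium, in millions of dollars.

-24

Rearranging supply gives qs = p - 9. Equilibrium: 215 - 7p = p - 9, so 224 = 8p and p* = 28, q* = 19.
Since 30 > 28, the floor is binding.
At p = 30: qd = 215 - 7·30 = 5 and qs = 30 - 9 = 21.
Consumer surplus without the control is ½ · (215/7 - 28) · 19 = 361/14.
With the floor, consumers buy 5 units at 30, so CS = ½ · (215/7 - 30) · 5 = 25/14.
Change in consumer surplus = 25/14 - 361/14 = -24.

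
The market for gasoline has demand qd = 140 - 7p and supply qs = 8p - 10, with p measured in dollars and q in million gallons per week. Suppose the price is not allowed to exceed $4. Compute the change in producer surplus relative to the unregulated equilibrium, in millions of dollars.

In a free market, 140 - 7p = 8p - 10 gives the equilibrium p* = 10, q* = 70.
Because the ceiling (4) lies below the market-clearing price, it is binding.
At p = 4: qd = 140 - 7·4 = 112 and qs = 8·4 - 10 = 22.
Producer surplus without the control is ½ · (10 - 1.25) · 70 = 306.25.
With the ceiling, producers sell 22 units at 4, so PS = ½ · (4 - 1.25) · 22 = 30.25.
Change in producer surplus = 30.25 - 306.25 = -276.

-276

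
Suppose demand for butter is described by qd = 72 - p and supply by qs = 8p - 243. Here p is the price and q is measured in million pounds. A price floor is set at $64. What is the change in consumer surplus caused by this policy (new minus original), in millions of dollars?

-652.5

Setting quantity demanded equal to quantity supplied, 72 - p = 8p - 243, gives p* = 35 and q* = 37.
The floor of 64 is above the equilibrium price 35, so it binds.
At p = 64: qd = 72 - 64 = 8 and qs = 8·64 - 243 = 269.
Consumer surplus without the control is ½ · (72 - 35) · 37 = 684.5.
With the floor, consumers buy 8 units at 64, so CS = ½ · (72 - 64) · 8 = 32.
Change in consumer surplus = 32 - 684.5 = -652.5.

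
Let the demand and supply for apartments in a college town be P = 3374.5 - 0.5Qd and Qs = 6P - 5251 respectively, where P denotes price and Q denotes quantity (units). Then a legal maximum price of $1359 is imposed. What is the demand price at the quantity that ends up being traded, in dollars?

Rearranging demand gives Qd = 6749 - 2P. Without the control the market clears where 6749 - 2P = 6P - 5251, i.e. P* = 1500 and Q* = 3749.
Because the ceiling (1359) lies below the market-clearing price, it is binding.
At P = 1359: Qd = 6749 - 2·1359 = 4031 and Qs = 6·1359 - 5251 = 2903.
Only 2903 units reach the market. On the demand curve, the marginal buyer's willingness to pay at Q = 2903 is (6749 - 2903)/2 = 1923.

1923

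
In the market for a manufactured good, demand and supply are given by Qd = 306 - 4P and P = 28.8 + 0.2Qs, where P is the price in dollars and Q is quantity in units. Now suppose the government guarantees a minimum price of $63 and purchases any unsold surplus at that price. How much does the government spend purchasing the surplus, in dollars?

7371

Rearranging supply gives Qs = 5P - 144. Equilibrium: 306 - 4P = 5P - 144, so 450 = 9P and P* = 50, Q* = 106.
Since 63 > 50, the floor is binding.
At P = 63: Qd = 306 - 4·63 = 54 and Qs = 5·63 - 144 = 171.
Surplus = Qs - Qd = 117.
Government expenditure = surplus × support price = 117 × 63 = 7371.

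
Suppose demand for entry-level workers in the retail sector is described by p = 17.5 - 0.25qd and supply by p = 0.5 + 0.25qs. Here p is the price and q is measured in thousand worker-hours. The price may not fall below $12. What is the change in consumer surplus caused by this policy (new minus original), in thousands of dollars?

Rearranging demand gives qd = 70 - 4p; rearranging supply gives qs = 4p - 2. Equilibrium: 70 - 4p = 4p - 2, so 72 = 8p and p* = 9, q* = 34.
Because the floor (12) lies above the market-clearing price, it is binding.
At p = 12: qd = 70 - 4·12 = 22 and qs = 4·12 - 2 = 46.
Consumer surplus without the control is ½ · (17.5 - 9) · 34 = 144.5.
With the floor, consumers buy 22 units at 12, so CS = ½ · (17.5 - 12) · 22 = 60.5.
Change in consumer surplus = 60.5 - 144.5 = -84.

-84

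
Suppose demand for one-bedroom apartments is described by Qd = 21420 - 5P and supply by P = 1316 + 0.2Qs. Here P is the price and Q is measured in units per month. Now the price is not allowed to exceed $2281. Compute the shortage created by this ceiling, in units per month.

5190

Rearranging supply gives Qs = 5P - 6580. Without the control the market clears where 21420 - 5P = 5P - 6580, i.e. P* = 2800 and Q* = 7420.
The ceiling of 2281 is below the equilibrium price 2800, so it binds.
At P = 2281: Qd = 21420 - 5·2281 = 10015 and Qs = 5·2281 - 6580 = 4825.
Shortage = Qd - Qs = 10015 - 4825 = 5190.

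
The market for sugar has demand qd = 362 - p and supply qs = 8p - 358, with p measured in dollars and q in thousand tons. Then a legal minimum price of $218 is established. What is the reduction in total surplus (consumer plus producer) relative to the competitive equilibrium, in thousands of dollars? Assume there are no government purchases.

In a free market, 362 - p = 8p - 358 gives the equilibrium p* = 80, q* = 282.
Since 218 > 80, the floor is binding.
At p = 218: qd = 362 - 218 = 144 and qs = 8·218 - 358 = 1386.
Quantity traded falls to 144. At q = 144 the demand price is 362 - 144 = 218 and the supply price is (358 + 144)/8 = 62.75.
Deadweight loss = ½ · (218 - 62.75) · (282 - 144) = ½ · 155.25 · 138 = 10712.25.

10712.25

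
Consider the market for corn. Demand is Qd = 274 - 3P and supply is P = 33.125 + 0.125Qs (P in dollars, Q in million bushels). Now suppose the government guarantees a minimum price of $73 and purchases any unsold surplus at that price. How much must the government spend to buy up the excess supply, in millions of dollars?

Rearranging supply gives Qs = 8P - 265. In a free market, 274 - 3P = 8P - 265 gives the equilibrium P* = 49, Q* = 127.
Because the floor (73) lies above the market-clearing price, it is binding.
At P = 73: Qd = 274 - 3·73 = 55 and Qs = 8·73 - 265 = 319.
Surplus = Qs - Qd = 264.
Government expenditure = surplus × support price = 264 × 73 = 19272.

19272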